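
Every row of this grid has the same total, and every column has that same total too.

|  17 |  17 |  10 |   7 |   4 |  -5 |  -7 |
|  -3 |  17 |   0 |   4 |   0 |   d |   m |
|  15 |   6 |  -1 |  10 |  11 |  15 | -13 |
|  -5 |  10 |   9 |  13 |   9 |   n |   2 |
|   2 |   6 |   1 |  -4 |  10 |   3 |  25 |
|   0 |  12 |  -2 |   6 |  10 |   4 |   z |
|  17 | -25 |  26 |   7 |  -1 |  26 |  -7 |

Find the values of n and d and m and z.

Rows 1 and 3 both sum to 43, so that's the common total.
The known cells in row 6 total 30, leaving 43 − 30 = 13 for the blank.
The known cells in column 7 total 13, leaving 43 − 13 = 30 for the blank.
The known cells in row 4 total 38, leaving 43 − 38 = 5 for the blank.
The known cells in row 2 total 48, leaving 43 − 48 = -5 for the blank.

n = 5, d = -5, m = 30, z = 13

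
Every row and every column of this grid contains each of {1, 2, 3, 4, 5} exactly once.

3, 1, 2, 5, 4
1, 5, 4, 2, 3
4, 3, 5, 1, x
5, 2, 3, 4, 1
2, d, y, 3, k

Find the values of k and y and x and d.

Cell (3,5): row 3 already has {1, 3, 4, 5} → 2.
Cell (5,5): column 5 already has {1, 2, 3, 4} → 5.
Cell (5,2): column 2 already has {1, 2, 3, 5} → 4.
Cell (5,3): row 5 already has {2, 3, 4, 5} → 1.

k = 5, y = 1, x = 2, d = 4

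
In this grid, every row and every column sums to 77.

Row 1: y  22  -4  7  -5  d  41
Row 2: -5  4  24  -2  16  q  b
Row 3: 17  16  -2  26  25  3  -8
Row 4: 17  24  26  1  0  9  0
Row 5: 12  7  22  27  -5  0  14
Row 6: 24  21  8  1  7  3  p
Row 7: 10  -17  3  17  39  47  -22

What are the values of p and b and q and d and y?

p = 13, b = 39, q = 1, d = 14, y = 2

Column 1 has -5 + 17 + 17 + 12 + 24 + 10 = 75; the blank must be 77 − 75 = 2.
Row 6 has 24 + 21 + 8 + 1 + 7 + 3 = 64; the blank must be 77 − 64 = 13.
Row 1 has 2 + 22 − 4 + 7 − 5 + 41 = 63; the blank must be 77 − 63 = 14.
Column 6 has 14 + 3 + 9 + 0 + 3 + 47 = 76; the blank must be 77 − 76 = 1.
Row 2 has -5 + 4 + 24 − 2 + 16 + 1 = 38; the blank must be 77 − 38 = 39.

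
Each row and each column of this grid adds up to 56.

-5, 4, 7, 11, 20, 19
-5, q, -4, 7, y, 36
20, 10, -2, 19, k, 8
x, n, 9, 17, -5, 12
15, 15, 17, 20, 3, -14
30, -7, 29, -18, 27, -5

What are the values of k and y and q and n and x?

Row 3 has 20 + 10 − 2 + 19 + 8 = 55; the blank must be 56 − 55 = 1.
Column 5 has 20 + 1 − 5 + 3 + 27 = 46; the blank must be 56 − 46 = 10.
Row 2 has -5 − 4 + 7 + 10 + 36 = 44; the blank must be 56 − 44 = 12.
Column 2 has 4 + 12 + 10 + 15 − 7 = 34; the blank must be 56 − 34 = 22.
Row 4 has 22 + 9 + 17 − 5 + 12 = 55; the blank must be 56 − 55 = 1.

k = 1, y = 10, q = 12, n = 22, x = 1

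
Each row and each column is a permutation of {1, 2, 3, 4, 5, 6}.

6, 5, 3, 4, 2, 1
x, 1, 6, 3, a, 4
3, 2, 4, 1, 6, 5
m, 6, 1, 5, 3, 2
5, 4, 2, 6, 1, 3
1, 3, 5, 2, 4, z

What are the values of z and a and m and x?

z = 6, a = 5, m = 4, x = 2

At (row 6, col 6): row 6 already has {1, 2, 3, 4, 5}, so the value is 6.
At (row 2, col 5): column 5 already has {1, 2, 3, 4, 6}, so the value is 5.
At (row 2, col 1): row 2 already has {1, 3, 4, 5, 6}, so the value is 2.
At (row 4, col 1): row 4 already has {1, 2, 3, 5, 6}, so the value is 4.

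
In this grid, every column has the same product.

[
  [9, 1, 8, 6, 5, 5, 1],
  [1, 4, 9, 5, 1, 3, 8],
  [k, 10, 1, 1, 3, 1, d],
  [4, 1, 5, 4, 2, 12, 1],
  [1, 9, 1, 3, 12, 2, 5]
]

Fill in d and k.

Columns 3 and 4 each multiply to 360, so every column has product 360.
Column 7: 1×8×1×5 = 40, so the missing entry is 360 ÷ 40 = 9.
Column 1: 9×1×4×1 = 36, so the missing entry is 360 ÷ 36 = 10.

d = 9, k = 10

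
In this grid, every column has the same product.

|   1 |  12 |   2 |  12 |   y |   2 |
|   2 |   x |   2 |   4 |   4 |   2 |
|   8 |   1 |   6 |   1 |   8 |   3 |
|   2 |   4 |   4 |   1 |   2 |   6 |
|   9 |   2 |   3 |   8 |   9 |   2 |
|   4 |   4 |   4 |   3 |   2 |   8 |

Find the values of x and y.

Columns 3 and 4 each multiply to 1152, so every column has product 1152.
Column 2: 12×1×4×2×4 = 384, so the missing entry is 1152 ÷ 384 = 3.
Column 5: 4×8×2×9×2 = 1152, so the missing entry is 1152 ÷ 1152 = 1.

x = 3, y = 1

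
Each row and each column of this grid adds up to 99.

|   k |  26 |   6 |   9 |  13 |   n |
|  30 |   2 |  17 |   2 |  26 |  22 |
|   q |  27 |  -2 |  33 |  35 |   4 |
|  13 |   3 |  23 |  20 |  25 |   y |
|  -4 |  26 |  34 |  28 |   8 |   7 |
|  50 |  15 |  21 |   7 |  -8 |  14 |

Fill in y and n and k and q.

y = 15, n = 37, k = 8, q = 2

Row 3: 27 − 2 + 33 + 35 + 4 = 97, so its missing entry is 99 − 97 = 2.
Column 1: 30 + 2 + 13 − 4 + 50 = 91, so its missing entry is 99 − 91 = 8.
Row 4: 13 + 3 + 23 + 20 + 25 = 84, so its missing entry is 99 − 84 = 15.
Row 1: 8 + 26 + 6 + 9 + 13 = 62, so its missing entry is 99 − 62 = 37.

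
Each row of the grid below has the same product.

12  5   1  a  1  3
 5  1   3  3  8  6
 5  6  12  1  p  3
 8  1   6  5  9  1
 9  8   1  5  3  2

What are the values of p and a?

Rows 2 and 4 each multiply to 2160, so every row has product 2160.
Row 3: 5×6×12×1×3 = 1080, so the missing entry is 2160 ÷ 1080 = 2.
Row 1: 12×5×1×1×3 = 180, so the missing entry is 2160 ÷ 180 = 12.

p = 2, a = 12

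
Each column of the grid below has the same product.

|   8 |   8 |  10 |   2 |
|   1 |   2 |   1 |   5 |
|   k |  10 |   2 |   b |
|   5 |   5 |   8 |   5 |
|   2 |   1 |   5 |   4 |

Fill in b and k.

Columns 2 and 3 each multiply to 800, so every column has product 800.
Column 4: 2×5×5×4 = 200, so the missing entry is 800 ÷ 200 = 4.
Column 1: 8×1×5×2 = 80, so the missing entry is 800 ÷ 80 = 10.

b = 4, k = 10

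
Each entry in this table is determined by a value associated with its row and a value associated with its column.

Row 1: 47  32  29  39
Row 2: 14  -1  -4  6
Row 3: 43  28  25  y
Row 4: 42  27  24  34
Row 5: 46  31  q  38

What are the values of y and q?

y = 35, q = 28

The difference between any two rows is the same in every column — this is an addition table with the headers hidden.
Row 3 minus row 1 is 43 − 47 = -4, so its entry in column 4 is 39 + (-4) = 35.
Row 5 minus row 1 is 46 − 47 = -1, so its entry in column 3 is 29 + (-1) = 28.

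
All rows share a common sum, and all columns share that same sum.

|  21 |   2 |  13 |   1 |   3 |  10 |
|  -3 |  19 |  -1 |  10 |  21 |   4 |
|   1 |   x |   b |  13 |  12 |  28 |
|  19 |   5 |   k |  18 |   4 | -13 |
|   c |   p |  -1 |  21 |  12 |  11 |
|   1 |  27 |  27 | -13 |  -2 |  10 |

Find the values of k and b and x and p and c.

Rows 1 and 2 both sum to 50, so that's the common total.
The known cells in column 1 total 39, leaving 50 − 39 = 11 for the blank.
The known cells in row 4 total 33, leaving 50 − 33 = 17 for the blank.
The known cells in column 3 total 55, leaving 50 − 55 = -5 for the blank.
The known cells in row 3 total 49, leaving 50 − 49 = 1 for the blank.
The known cells in row 5 total 54, leaving 50 − 54 = -4 for the blank.

k = 17, b = -5, x = 1, p = -4, c = 11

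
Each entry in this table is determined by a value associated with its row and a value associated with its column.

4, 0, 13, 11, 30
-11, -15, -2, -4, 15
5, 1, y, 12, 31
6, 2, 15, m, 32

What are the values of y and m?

The difference between any two rows is the same in every column — this is an addition table with the headers hidden.
Row 3 minus row 1 is 1 − 0 = 1, so its entry in column 3 is 13 + 1 = 14.
Row 4 minus row 1 is 2 − 0 = 2, so its entry in column 4 is 11 + 2 = 13.

y = 14, m = 13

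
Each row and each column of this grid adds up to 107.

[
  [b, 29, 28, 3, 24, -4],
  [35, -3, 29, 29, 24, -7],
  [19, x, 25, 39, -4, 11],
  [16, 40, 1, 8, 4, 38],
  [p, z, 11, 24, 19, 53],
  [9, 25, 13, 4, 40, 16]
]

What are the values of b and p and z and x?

b = 27, p = 1, z = -1, x = 17

Row 3 has 19 + 25 + 39 − 4 + 11 = 90; the blank must be 107 − 90 = 17.
Column 2 has 29 − 3 + 17 + 40 + 25 = 108; the blank must be 107 − 108 = -1.
Row 5 has -1 + 11 + 24 + 19 + 53 = 106; the blank must be 107 − 106 = 1.
Row 1 has 29 + 28 + 3 + 24 − 4 = 80; the blank must be 107 − 80 = 27.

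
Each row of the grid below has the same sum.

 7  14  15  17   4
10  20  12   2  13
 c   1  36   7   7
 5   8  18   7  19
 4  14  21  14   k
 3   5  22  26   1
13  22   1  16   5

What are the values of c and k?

c = 6, k = 4

Row 2 sums to 57 and so does row 6; that's the common total.
In row 3 the known cells total 51, leaving 57 − 51 = 6.
In row 5 the known cells total 53, leaving 57 − 53 = 4.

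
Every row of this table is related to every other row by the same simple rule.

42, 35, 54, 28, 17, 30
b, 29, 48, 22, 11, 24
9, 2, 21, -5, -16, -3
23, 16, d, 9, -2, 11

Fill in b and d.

The difference between any two rows is the same in every column — this is an addition table with the headers hidden.
Row 2 minus row 1 is 29 − 35 = -6, so its entry in column 1 is 42 + (-6) = 36.
Row 4 minus row 1 is 16 − 35 = -19, so its entry in column 3 is 54 + (-19) = 35.

b = 36, d = 35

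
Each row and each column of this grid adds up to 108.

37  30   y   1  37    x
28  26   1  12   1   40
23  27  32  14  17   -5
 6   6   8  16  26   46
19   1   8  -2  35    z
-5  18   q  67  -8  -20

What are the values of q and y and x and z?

The known cells in row 5 total 61, leaving 108 − 61 = 47 for the blank.
The known cells in column 6 total 108, leaving 108 − 108 = 0 for the blank.
The known cells in row 1 total 105, leaving 108 − 105 = 3 for the blank.
The known cells in row 6 total 52, leaving 108 − 52 = 56 for the blank.

q = 56, y = 3, x = 0, z = 47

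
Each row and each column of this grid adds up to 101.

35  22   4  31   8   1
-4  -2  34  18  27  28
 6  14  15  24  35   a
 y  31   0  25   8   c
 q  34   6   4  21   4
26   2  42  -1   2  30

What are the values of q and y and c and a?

The known cells in row 5 total 69, leaving 101 − 69 = 32 for the blank.
The known cells in row 3 total 94, leaving 101 − 94 = 7 for the blank.
The known cells in column 6 total 70, leaving 101 − 70 = 31 for the blank.
The known cells in row 4 total 95, leaving 101 − 95 = 6 for the blank.

q = 32, y = 6, c = 31, a = 7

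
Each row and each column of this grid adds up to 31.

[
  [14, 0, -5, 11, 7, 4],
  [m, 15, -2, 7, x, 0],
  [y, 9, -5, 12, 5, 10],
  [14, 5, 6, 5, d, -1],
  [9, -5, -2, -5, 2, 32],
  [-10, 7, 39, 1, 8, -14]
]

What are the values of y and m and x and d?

The known cells in row 3 total 31, leaving 31 − 31 = 0 for the blank.
The known cells in column 1 total 27, leaving 31 − 27 = 4 for the blank.
The known cells in row 4 total 29, leaving 31 − 29 = 2 for the blank.
The known cells in row 2 total 24, leaving 31 − 24 = 7 for the blank.

y = 0, m = 4, x = 7, d = 2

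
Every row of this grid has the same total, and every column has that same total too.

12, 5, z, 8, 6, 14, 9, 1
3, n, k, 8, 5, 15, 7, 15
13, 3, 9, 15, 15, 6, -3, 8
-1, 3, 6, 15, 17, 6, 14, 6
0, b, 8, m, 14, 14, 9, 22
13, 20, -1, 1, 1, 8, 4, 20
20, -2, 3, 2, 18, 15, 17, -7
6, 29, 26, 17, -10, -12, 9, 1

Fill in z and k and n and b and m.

Rows 3 and 4 both sum to 66, so that's the common total.
The known cells in column 4 total 66, leaving 66 − 66 = 0 for the blank.
The known cells in row 1 total 55, leaving 66 − 55 = 11 for the blank.
The known cells in column 3 total 62, leaving 66 − 62 = 4 for the blank.
The known cells in row 2 total 57, leaving 66 − 57 = 9 for the blank.
The known cells in row 5 total 67, leaving 66 − 67 = -1 for the blank.

z = 11, k = 4, n = 9, b = -1, m = 0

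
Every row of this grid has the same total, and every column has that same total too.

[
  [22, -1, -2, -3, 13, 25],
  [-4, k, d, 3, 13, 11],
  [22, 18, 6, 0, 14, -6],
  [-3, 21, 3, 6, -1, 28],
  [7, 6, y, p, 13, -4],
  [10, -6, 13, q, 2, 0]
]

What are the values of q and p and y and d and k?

Rows 1 and 3 both sum to 54, so that's the common total.
The known cells in column 2 total 38, leaving 54 − 38 = 16 for the blank.
The known cells in row 2 total 39, leaving 54 − 39 = 15 for the blank.
The known cells in column 3 total 35, leaving 54 − 35 = 19 for the blank.
The known cells in row 5 total 41, leaving 54 − 41 = 13 for the blank.
The known cells in row 6 total 19, leaving 54 − 19 = 35 for the blank.

q = 35, p = 13, y = 19, d = 15, k = 16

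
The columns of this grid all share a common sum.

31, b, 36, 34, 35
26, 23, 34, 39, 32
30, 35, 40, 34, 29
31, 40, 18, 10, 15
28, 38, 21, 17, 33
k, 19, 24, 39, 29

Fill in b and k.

b = 18, k = 27

The complete columns each total 173.
Column 2 is missing 173 − 155 = 18 (since 23 + 35 + 40 + 38 + 19 = 155).
Column 1 is missing 173 − 146 = 27 (since 31 + 26 + 30 + 31 + 28 = 146).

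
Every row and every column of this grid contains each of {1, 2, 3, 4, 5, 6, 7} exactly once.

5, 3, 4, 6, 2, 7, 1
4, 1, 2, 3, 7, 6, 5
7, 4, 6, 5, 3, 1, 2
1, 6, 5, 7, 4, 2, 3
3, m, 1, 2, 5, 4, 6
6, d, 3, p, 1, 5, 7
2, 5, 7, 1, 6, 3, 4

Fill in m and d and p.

At (row 6, col 4): column 4 already has {1, 2, 3, 5, 6, 7}, so the value is 4.
At (row 5, col 2): row 5 already has {1, 2, 3, 4, 5, 6}, so the value is 7.
At (row 6, col 2): row 6 already has {1, 3, 4, 5, 6, 7}, so the value is 2.

m = 7, d = 2, p = 4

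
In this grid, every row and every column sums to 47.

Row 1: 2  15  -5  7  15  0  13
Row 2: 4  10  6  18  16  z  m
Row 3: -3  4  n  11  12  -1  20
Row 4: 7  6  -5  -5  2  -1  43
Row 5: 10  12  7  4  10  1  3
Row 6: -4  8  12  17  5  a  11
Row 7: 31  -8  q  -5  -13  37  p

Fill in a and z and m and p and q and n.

a = -2, z = 13, m = -20, p = -23, q = 28, n = 4

The known cells in row 6 total 49, leaving 47 − 49 = -2 for the blank.
The known cells in column 6 total 34, leaving 47 − 34 = 13 for the blank.
The known cells in row 3 total 43, leaving 47 − 43 = 4 for the blank.
The known cells in column 3 total 19, leaving 47 − 19 = 28 for the blank.
The known cells in row 7 total 70, leaving 47 − 70 = -23 for the blank.
The known cells in row 2 total 67, leaving 47 − 67 = -20 for the blank.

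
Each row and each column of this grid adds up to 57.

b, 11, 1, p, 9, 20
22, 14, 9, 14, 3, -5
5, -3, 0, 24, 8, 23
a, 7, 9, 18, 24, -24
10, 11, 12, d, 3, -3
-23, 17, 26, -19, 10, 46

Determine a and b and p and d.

Row 5: 10 + 11 + 12 + 3 − 3 = 33, so its missing entry is 57 − 33 = 24.
Column 4: 14 + 24 + 18 + 24 − 19 = 61, so its missing entry is 57 − 61 = -4.
Row 1: 11 + 1 − 4 + 9 + 20 = 37, so its missing entry is 57 − 37 = 20.
Row 4: 7 + 9 + 18 + 24 − 24 = 34, so its missing entry is 57 − 34 = 23.

a = 23, b = 20, p = -4, d = 24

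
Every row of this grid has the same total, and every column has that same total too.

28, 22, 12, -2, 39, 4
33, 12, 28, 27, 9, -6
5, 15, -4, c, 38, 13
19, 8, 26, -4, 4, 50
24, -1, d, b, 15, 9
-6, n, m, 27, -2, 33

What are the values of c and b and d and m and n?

c = 36, b = 19, d = 37, m = 4, n = 47

Rows 1 and 2 both sum to 103, so that's the common total.
Column 2: 22 + 12 + 15 + 8 − 1 = 56, so its missing entry is 103 − 56 = 47.
Row 3: 5 + 15 − 4 + 38 + 13 = 67, so its missing entry is 103 − 67 = 36.
Column 4: -2 + 27 + 36 − 4 + 27 = 84, so its missing entry is 103 − 84 = 19.
Row 5: 24 − 1 + 19 + 15 + 9 = 66, so its missing entry is 103 − 66 = 37.
Row 6: -6 + 47 + 27 − 2 + 33 = 99, so its missing entry is 103 − 99 = 4.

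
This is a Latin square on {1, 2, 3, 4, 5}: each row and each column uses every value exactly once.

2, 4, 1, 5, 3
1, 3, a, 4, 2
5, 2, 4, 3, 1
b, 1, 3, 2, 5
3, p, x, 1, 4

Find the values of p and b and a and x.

Cell (2,3): row 2 already has {1, 2, 3, 4} → 5.
For row 5, column 2: column 2 already has {1, 2, 3, 4}; that leaves 5.
At (row 5, col 3): row 5 already has {1, 3, 4, 5}, so the value is 2.
Cell (4,1): row 4 already has {1, 2, 3, 5} → 4.

p = 5, b = 4, a = 5, x = 2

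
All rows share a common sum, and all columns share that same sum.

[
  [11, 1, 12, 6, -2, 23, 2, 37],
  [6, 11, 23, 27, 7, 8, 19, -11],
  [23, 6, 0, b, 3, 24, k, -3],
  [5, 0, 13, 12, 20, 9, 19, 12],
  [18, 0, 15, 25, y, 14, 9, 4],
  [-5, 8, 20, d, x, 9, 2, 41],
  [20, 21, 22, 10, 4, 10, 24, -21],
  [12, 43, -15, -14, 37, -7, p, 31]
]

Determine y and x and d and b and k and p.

Rows 1 and 2 both sum to 90, so that's the common total.
Row 5: 18 + 0 + 15 + 25 + 14 + 9 + 4 = 85, so its missing entry is 90 − 85 = 5.
Column 5: -2 + 7 + 3 + 20 + 5 + 4 + 37 = 74, so its missing entry is 90 − 74 = 16.
Row 8: 12 + 43 − 15 − 14 + 37 − 7 + 31 = 87, so its missing entry is 90 − 87 = 3.
Column 7: 2 + 19 + 19 + 9 + 2 + 24 + 3 = 78, so its missing entry is 90 − 78 = 12.
Row 3: 23 + 6 + 0 + 3 + 24 + 12 − 3 = 65, so its missing entry is 90 − 65 = 25.
Row 6: -5 + 8 + 20 + 16 + 9 + 2 + 41 = 91, so its missing entry is 90 − 91 = -1.

y = 5, x = 16, d = -1, b = 25, k = 12, p = 3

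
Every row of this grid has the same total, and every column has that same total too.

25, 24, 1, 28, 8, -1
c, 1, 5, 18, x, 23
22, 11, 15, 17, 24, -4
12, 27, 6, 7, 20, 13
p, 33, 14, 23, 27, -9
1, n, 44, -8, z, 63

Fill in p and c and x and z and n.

Rows 1 and 3 both sum to 85, so that's the common total.
Row 5 has 33 + 14 + 23 + 27 − 9 = 88; the blank must be 85 − 88 = -3.
Column 2 has 24 + 1 + 11 + 27 + 33 = 96; the blank must be 85 − 96 = -11.
Row 6 has 1 − 11 + 44 − 8 + 63 = 89; the blank must be 85 − 89 = -4.
Column 5 has 8 + 24 + 20 + 27 − 4 = 75; the blank must be 85 − 75 = 10.
Row 2 has 1 + 5 + 18 + 10 + 23 = 57; the blank must be 85 − 57 = 28.

p = -3, c = 28, x = 10, z = -4, n = -11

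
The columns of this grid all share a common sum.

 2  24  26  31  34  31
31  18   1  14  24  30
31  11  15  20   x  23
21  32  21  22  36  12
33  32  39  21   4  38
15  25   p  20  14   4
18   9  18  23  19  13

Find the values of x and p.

Columns 4 and 6 both add up to 151, so every column sums to 151.
Column 5: 34 + 24 + 36 + 4 + 14 + 19 = 131, so the missing entry is 151 − 131 = 20.
Column 3: 26 + 1 + 15 + 21 + 39 + 18 = 120, so the missing entry is 151 − 120 = 31.

x = 20, p = 31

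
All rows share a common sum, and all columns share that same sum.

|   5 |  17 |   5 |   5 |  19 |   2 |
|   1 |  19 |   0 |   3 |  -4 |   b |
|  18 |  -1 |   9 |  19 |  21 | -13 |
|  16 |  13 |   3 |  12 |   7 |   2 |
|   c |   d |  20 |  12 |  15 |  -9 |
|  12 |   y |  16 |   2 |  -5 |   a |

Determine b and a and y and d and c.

Rows 1 and 3 both sum to 53, so that's the common total.
Column 1: 5 + 1 + 18 + 16 + 12 = 52, so its missing entry is 53 − 52 = 1.
Row 2: 1 + 19 + 0 + 3 − 4 = 19, so its missing entry is 53 − 19 = 34.
Column 6: 2 + 34 − 13 + 2 − 9 = 16, so its missing entry is 53 − 16 = 37.
Row 6: 12 + 16 + 2 − 5 + 37 = 62, so its missing entry is 53 − 62 = -9.
Row 5: 1 + 20 + 12 + 15 − 9 = 39, so its missing entry is 53 − 39 = 14.

b = 34, a = 37, y = -9, d = 14, c = 1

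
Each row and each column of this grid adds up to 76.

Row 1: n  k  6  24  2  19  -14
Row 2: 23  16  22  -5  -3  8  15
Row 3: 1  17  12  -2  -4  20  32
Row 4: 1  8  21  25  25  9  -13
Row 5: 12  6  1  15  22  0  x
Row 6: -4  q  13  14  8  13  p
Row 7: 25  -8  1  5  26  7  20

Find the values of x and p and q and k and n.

x = 20, p = 16, q = 16, k = 21, n = 18

Column 1: 23 + 1 + 1 + 12 − 4 + 25 = 58, so its missing entry is 76 − 58 = 18.
Row 1: 18 + 6 + 24 + 2 + 19 − 14 = 55, so its missing entry is 76 − 55 = 21.
Row 5: 12 + 6 + 1 + 15 + 22 + 0 = 56, so its missing entry is 76 − 56 = 20.
Column 2: 21 + 16 + 17 + 8 + 6 − 8 = 60, so its missing entry is 76 − 60 = 16.
Row 6: -4 + 16 + 13 + 14 + 8 + 13 = 60, so its missing entry is 76 − 60 = 16.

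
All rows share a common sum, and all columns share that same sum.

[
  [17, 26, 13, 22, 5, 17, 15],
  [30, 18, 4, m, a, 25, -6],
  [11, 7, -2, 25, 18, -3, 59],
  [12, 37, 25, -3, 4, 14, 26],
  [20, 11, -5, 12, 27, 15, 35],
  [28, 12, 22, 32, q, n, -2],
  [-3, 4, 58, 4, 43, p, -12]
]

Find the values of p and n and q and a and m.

Rows 1 and 3 both sum to 115, so that's the common total.
Row 7: -3 + 4 + 58 + 4 + 43 − 12 = 94, so its missing entry is 115 − 94 = 21.
Column 6: 17 + 25 − 3 + 14 + 15 + 21 = 89, so its missing entry is 115 − 89 = 26.
Row 6: 28 + 12 + 22 + 32 + 26 − 2 = 118, so its missing entry is 115 − 118 = -3.
Column 5: 5 + 18 + 4 + 27 − 3 + 43 = 94, so its missing entry is 115 − 94 = 21.
Row 2: 30 + 18 + 4 + 21 + 25 − 6 = 92, so its missing entry is 115 − 92 = 23.

p = 21, n = 26, q = -3, a = 21, m = 23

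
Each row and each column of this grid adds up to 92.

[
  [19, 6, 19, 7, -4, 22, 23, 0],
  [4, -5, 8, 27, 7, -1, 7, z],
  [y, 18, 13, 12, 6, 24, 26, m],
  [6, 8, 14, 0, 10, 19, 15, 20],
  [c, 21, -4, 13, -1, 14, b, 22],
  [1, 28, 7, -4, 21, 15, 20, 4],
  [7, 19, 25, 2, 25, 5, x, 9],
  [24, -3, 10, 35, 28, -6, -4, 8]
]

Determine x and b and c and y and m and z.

Row 2 has 4 − 5 + 8 + 27 + 7 − 1 + 7 = 47; the blank must be 92 − 47 = 45.
Column 8 has 0 + 45 + 20 + 22 + 4 + 9 + 8 = 108; the blank must be 92 − 108 = -16.
Row 3 has 18 + 13 + 12 + 6 + 24 + 26 − 16 = 83; the blank must be 92 − 83 = 9.
Column 1 has 19 + 4 + 9 + 6 + 1 + 7 + 24 = 70; the blank must be 92 − 70 = 22.
Row 5 has 22 + 21 − 4 + 13 − 1 + 14 + 22 = 87; the blank must be 92 − 87 = 5.
Row 7 has 7 + 19 + 25 + 2 + 25 + 5 + 9 = 92; the blank must be 92 − 92 = 0.

x = 0, b = 5, c = 22, y = 9, m = -16, z = 45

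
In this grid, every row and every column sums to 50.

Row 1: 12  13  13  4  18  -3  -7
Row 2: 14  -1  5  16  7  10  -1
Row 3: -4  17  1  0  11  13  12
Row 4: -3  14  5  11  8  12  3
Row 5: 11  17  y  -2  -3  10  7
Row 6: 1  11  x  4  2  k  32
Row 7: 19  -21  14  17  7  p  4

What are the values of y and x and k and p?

Row 7 has 19 − 21 + 14 + 17 + 7 + 4 = 40; the blank must be 50 − 40 = 10.
Column 6 has -3 + 10 + 13 + 12 + 10 + 10 = 52; the blank must be 50 − 52 = -2.
Row 5 has 11 + 17 − 2 − 3 + 10 + 7 = 40; the blank must be 50 − 40 = 10.
Row 6 has 1 + 11 + 4 + 2 − 2 + 32 = 48; the blank must be 50 − 48 = 2.

y = 10, x = 2, k = -2, p = 10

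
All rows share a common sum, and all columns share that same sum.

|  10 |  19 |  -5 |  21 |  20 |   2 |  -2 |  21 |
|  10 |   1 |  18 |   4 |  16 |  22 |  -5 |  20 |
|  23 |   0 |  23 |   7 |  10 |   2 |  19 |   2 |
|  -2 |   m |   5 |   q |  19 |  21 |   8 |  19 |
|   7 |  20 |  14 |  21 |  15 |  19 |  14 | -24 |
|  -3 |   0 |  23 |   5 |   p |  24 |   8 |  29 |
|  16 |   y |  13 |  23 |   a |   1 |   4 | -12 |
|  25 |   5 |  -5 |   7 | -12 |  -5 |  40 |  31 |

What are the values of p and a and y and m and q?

p = 0, a = 18, y = 23, m = 18, q = -2

Rows 1 and 2 both sum to 86, so that's the common total.
Row 6: -3 + 0 + 23 + 5 + 24 + 8 + 29 = 86, so its missing entry is 86 − 86 = 0.
Column 5: 20 + 16 + 10 + 19 + 15 + 0 − 12 = 68, so its missing entry is 86 − 68 = 18.
Row 7: 16 + 13 + 23 + 18 + 1 + 4 − 12 = 63, so its missing entry is 86 − 63 = 23.
Column 2: 19 + 1 + 0 + 20 + 0 + 23 + 5 = 68, so its missing entry is 86 − 68 = 18.
Row 4: -2 + 18 + 5 + 19 + 21 + 8 + 19 = 88, so its missing entry is 86 − 88 = -2.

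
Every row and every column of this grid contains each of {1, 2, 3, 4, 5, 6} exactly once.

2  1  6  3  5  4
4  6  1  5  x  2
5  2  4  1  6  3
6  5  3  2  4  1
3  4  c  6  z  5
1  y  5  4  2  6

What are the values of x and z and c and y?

x = 3, z = 1, c = 2, y = 3

At (row 5, col 3): column 3 already has {1, 3, 4, 5, 6}, so the value is 2.
For row 5, column 5: row 5 already has {2, 3, 4, 5, 6}; that leaves 1.
Cell (6,2): row 6 already has {1, 2, 4, 5, 6} → 3.
For row 2, column 5: row 2 already has {1, 2, 4, 5, 6}; that leaves 3.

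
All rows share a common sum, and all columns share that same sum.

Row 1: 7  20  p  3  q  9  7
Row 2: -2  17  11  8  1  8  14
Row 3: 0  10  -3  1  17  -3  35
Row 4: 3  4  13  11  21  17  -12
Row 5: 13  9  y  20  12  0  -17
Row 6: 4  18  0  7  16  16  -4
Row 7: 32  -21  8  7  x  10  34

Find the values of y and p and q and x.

Rows 2 and 3 both sum to 57, so that's the common total.
Row 7: 32 − 21 + 8 + 7 + 10 + 34 = 70, so its missing entry is 57 − 70 = -13.
Column 5: 1 + 17 + 21 + 12 + 16 − 13 = 54, so its missing entry is 57 − 54 = 3.
Row 1: 7 + 20 + 3 + 3 + 9 + 7 = 49, so its missing entry is 57 − 49 = 8.
Row 5: 13 + 9 + 20 + 12 + 0 − 17 = 37, so its missing entry is 57 − 37 = 20.

y = 20, p = 8, q = 3, x = -13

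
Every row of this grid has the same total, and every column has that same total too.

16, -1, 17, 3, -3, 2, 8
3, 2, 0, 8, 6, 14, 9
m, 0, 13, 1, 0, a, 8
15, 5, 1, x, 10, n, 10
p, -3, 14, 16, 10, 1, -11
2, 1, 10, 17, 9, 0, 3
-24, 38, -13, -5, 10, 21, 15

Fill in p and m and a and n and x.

Rows 1 and 2 both sum to 42, so that's the common total.
Row 5: -3 + 14 + 16 + 10 + 1 − 11 = 27, so its missing entry is 42 − 27 = 15.
Column 1: 16 + 3 + 15 + 15 + 2 − 24 = 27, so its missing entry is 42 − 27 = 15.
Column 4: 3 + 8 + 1 + 16 + 17 − 5 = 40, so its missing entry is 42 − 40 = 2.
Row 3: 15 + 0 + 13 + 1 + 0 + 8 = 37, so its missing entry is 42 − 37 = 5.
Row 4: 15 + 5 + 1 + 2 + 10 + 10 = 43, so its missing entry is 42 − 43 = -1.

p = 15, m = 15, a = 5, n = -1, x = 2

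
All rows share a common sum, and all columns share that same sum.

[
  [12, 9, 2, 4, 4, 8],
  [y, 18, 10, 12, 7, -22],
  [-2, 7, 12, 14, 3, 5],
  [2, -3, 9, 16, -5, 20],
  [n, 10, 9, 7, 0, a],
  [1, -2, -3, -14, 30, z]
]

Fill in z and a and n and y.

Rows 1 and 3 both sum to 39, so that's the common total.
Row 2 has 18 + 10 + 12 + 7 − 22 = 25; the blank must be 39 − 25 = 14.
Column 1 has 12 + 14 − 2 + 2 + 1 = 27; the blank must be 39 − 27 = 12.
Row 5 has 12 + 10 + 9 + 7 + 0 = 38; the blank must be 39 − 38 = 1.
Row 6 has 1 − 2 − 3 − 14 + 30 = 12; the blank must be 39 − 12 = 27.

z = 27, a = 1, n = 12, y = 14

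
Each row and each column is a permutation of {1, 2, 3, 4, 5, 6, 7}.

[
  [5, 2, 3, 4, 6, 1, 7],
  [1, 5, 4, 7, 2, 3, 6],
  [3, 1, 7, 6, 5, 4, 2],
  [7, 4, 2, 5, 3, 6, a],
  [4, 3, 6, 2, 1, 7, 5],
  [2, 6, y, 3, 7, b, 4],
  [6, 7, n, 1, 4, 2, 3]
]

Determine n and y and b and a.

At (row 7, col 3): row 7 already has {1, 2, 3, 4, 6, 7}, so the value is 5.
For row 6, column 6: column 6 already has {1, 2, 3, 4, 6, 7}; that leaves 5.
For row 4, column 7: row 4 already has {2, 3, 4, 5, 6, 7}; that leaves 1.
Cell (6,3): row 6 already has {2, 3, 4, 5, 6, 7} → 1.

n = 5, y = 1, b = 5, a = 1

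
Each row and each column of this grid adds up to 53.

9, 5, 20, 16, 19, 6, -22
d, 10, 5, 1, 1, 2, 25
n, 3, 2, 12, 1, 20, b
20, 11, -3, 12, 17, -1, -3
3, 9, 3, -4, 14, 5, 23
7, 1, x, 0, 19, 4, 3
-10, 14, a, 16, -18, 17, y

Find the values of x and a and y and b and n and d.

The known cells in row 2 total 44, leaving 53 − 44 = 9 for the blank.
The known cells in column 1 total 38, leaving 53 − 38 = 15 for the blank.
The known cells in row 3 total 53, leaving 53 − 53 = 0 for the blank.
The known cells in column 7 total 26, leaving 53 − 26 = 27 for the blank.
The known cells in row 7 total 46, leaving 53 − 46 = 7 for the blank.
The known cells in row 6 total 34, leaving 53 − 34 = 19 for the blank.

x = 19, a = 7, y = 27, b = 0, n = 15, d = 9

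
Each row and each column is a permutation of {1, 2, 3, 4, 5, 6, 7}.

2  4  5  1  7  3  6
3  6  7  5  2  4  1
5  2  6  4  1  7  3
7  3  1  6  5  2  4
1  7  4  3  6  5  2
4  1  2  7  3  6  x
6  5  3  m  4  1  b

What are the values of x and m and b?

x = 5, m = 2, b = 7

At (row 7, col 4): column 4 already has {1, 3, 4, 5, 6, 7}, so the value is 2.
At (row 7, col 7): row 7 already has {1, 2, 3, 4, 5, 6}, so the value is 7.
Cell (6,7): row 6 already has {1, 2, 3, 4, 6, 7} → 5.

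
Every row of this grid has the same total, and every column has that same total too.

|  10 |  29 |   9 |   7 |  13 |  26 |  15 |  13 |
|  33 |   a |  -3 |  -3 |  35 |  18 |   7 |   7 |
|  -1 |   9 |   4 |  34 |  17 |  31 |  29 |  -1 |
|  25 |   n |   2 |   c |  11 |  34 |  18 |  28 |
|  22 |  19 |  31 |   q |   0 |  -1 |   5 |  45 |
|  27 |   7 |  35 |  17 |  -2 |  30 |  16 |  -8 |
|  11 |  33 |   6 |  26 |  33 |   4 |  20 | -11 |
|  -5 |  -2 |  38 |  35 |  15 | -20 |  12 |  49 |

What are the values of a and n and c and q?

a = 28, n = -1, c = 5, q = 1

Rows 1 and 3 both sum to 122, so that's the common total.
Row 2: 33 − 3 − 3 + 35 + 18 + 7 + 7 = 94, so its missing entry is 122 − 94 = 28.
Column 2: 29 + 28 + 9 + 19 + 7 + 33 − 2 = 123, so its missing entry is 122 − 123 = -1.
Row 4: 25 − 1 + 2 + 11 + 34 + 18 + 28 = 117, so its missing entry is 122 − 117 = 5.
Row 5: 22 + 19 + 31 + 0 − 1 + 5 + 45 = 121, so its missing entry is 122 − 121 = 1.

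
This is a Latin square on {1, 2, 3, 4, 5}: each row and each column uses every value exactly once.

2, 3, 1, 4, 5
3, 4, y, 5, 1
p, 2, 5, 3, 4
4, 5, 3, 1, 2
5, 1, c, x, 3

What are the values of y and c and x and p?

For row 2, column 3: row 2 already has {1, 3, 4, 5}; that leaves 2.
At (row 3, col 1): row 3 already has {2, 3, 4, 5}, so the value is 1.
For row 5, column 3: column 3 already has {1, 2, 3, 5}; that leaves 4.
At (row 5, col 4): row 5 already has {1, 3, 4, 5}, so the value is 2.

y = 2, c = 4, x = 2, p = 1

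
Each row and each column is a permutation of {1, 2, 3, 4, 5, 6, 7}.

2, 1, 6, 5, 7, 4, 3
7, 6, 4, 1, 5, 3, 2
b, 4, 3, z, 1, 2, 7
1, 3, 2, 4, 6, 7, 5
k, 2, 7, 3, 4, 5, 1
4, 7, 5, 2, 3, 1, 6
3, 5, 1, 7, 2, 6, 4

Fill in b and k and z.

At (row 3, col 4): column 4 already has {1, 2, 3, 4, 5, 7}, so the value is 6.
At (row 5, col 1): row 5 already has {1, 2, 3, 4, 5, 7}, so the value is 6.
For row 3, column 1: row 3 already has {1, 2, 3, 4, 6, 7}; that leaves 5.

b = 5, k = 6, z = 6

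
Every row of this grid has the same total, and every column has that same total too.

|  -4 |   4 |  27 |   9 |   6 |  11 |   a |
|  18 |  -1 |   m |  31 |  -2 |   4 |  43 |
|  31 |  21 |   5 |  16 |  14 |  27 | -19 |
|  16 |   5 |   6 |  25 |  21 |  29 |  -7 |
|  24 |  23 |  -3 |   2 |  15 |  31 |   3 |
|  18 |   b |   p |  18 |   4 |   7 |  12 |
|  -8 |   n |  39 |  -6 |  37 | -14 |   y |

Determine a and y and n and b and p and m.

Rows 3 and 4 both sum to 95, so that's the common total.
The known cells in row 2 total 93, leaving 95 − 93 = 2 for the blank.
The known cells in row 1 total 53, leaving 95 − 53 = 42 for the blank.
The known cells in column 7 total 74, leaving 95 − 74 = 21 for the blank.
The known cells in row 7 total 69, leaving 95 − 69 = 26 for the blank.
The known cells in column 2 total 78, leaving 95 − 78 = 17 for the blank.
The known cells in row 6 total 76, leaving 95 − 76 = 19 for the blank.

a = 42, y = 21, n = 26, b = 17, p = 19, m = 2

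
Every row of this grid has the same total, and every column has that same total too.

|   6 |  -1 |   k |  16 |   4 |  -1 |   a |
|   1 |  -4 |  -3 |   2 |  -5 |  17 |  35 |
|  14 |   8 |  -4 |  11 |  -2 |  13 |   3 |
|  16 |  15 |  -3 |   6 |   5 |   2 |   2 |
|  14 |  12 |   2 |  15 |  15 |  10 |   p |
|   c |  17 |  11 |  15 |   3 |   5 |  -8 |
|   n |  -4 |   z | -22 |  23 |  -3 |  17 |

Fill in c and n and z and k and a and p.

Rows 2 and 3 both sum to 43, so that's the common total.
Row 5: 14 + 12 + 2 + 15 + 15 + 10 = 68, so its missing entry is 43 − 68 = -25.
Column 7: 35 + 3 + 2 − 25 − 8 + 17 = 24, so its missing entry is 43 − 24 = 19.
Row 1: 6 − 1 + 16 + 4 − 1 + 19 = 43, so its missing entry is 43 − 43 = 0.
Column 3: 0 − 3 − 4 − 3 + 2 + 11 = 3, so its missing entry is 43 − 3 = 40.
Row 6: 17 + 11 + 15 + 3 + 5 − 8 = 43, so its missing entry is 43 − 43 = 0.
Row 7: -4 + 40 − 22 + 23 − 3 + 17 = 51, so its missing entry is 43 − 51 = -8.

c = 0, n = -8, z = 40, k = 0, a = 19, p = -25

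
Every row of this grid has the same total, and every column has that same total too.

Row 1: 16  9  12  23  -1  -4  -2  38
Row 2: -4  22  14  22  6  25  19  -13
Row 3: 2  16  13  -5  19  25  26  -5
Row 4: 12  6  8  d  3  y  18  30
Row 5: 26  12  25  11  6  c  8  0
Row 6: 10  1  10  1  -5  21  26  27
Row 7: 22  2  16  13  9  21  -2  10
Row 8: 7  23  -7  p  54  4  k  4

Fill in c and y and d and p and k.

Rows 1 and 2 both sum to 91, so that's the common total.
Row 5 has 26 + 12 + 25 + 11 + 6 + 8 + 0 = 88; the blank must be 91 − 88 = 3.
Column 7 has -2 + 19 + 26 + 18 + 8 + 26 − 2 = 93; the blank must be 91 − 93 = -2.
Row 8 has 7 + 23 − 7 + 54 + 4 − 2 + 4 = 83; the blank must be 91 − 83 = 8.
Column 4 has 23 + 22 − 5 + 11 + 1 + 13 + 8 = 73; the blank must be 91 − 73 = 18.
Row 4 has 12 + 6 + 8 + 18 + 3 + 18 + 30 = 95; the blank must be 91 − 95 = -4.

c = 3, y = -4, d = 18, p = 8, k = -2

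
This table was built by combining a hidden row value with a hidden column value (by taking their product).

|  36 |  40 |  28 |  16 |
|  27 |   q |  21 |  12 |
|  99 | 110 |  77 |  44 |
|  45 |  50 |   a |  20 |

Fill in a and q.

Each row is a constant multiple of every other row — this is a multiplication table with the headers hidden.
Row 4 is 45/36 = 5/4 times row 1, so its entry in column 3 is 28 × 5/4 = 35.
Row 2 is 27/36 = 3/4 times row 1, so its entry in column 2 is 40 × 3/4 = 30.

a = 35, q = 30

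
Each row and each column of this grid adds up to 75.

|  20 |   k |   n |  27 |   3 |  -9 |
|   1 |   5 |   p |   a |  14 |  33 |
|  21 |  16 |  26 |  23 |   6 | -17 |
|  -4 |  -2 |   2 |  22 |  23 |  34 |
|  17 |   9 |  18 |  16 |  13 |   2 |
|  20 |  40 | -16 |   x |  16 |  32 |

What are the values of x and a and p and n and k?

The known cells in column 2 total 68, leaving 75 − 68 = 7 for the blank.
The known cells in row 1 total 48, leaving 75 − 48 = 27 for the blank.
The known cells in column 3 total 57, leaving 75 − 57 = 18 for the blank.
The known cells in row 6 total 92, leaving 75 − 92 = -17 for the blank.
The known cells in row 2 total 71, leaving 75 − 71 = 4 for the blank.

x = -17, a = 4, p = 18, n = 27, k = 7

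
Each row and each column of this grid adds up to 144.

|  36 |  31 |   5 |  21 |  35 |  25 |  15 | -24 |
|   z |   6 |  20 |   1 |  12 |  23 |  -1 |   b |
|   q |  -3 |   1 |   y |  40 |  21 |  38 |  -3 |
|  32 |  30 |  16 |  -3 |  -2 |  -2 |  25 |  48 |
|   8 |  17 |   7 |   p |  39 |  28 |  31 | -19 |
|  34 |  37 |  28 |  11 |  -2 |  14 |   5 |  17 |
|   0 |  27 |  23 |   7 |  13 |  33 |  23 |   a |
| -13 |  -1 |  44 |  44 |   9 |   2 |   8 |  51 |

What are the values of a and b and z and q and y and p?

a = 18, b = 56, z = 27, q = 20, y = 30, p = 33

The known cells in row 5 total 111, leaving 144 − 111 = 33 for the blank.
The known cells in column 4 total 114, leaving 144 − 114 = 30 for the blank.
The known cells in row 3 total 124, leaving 144 − 124 = 20 for the blank.
The known cells in row 7 total 126, leaving 144 − 126 = 18 for the blank.
The known cells in column 8 total 88, leaving 144 − 88 = 56 for the blank.
The known cells in row 2 total 117, leaving 144 − 117 = 27 for the blank.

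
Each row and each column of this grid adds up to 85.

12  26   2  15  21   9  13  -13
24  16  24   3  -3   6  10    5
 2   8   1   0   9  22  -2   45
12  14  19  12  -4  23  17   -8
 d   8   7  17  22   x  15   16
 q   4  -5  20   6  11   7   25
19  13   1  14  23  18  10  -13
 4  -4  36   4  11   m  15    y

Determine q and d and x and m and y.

q = 17, d = -5, x = 5, m = -9, y = 28

Column 8: -13 + 5 + 45 − 8 + 16 + 25 − 13 = 57, so its missing entry is 85 − 57 = 28.
Row 6: 4 − 5 + 20 + 6 + 11 + 7 + 25 = 68, so its missing entry is 85 − 68 = 17.
Column 1: 12 + 24 + 2 + 12 + 17 + 19 + 4 = 90, so its missing entry is 85 − 90 = -5.
Row 5: -5 + 8 + 7 + 17 + 22 + 15 + 16 = 80, so its missing entry is 85 − 80 = 5.
Row 8: 4 − 4 + 36 + 4 + 11 + 15 + 28 = 94, so its missing entry is 85 − 94 = -9.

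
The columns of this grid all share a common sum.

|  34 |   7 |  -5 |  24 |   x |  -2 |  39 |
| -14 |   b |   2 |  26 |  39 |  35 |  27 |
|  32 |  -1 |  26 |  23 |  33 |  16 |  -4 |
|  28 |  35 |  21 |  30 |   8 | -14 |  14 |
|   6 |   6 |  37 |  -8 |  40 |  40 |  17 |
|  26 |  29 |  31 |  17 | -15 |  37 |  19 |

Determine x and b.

x = 7, b = 36

Column 3 sums to 112 and so does column 6; that's the common total.
In column 5 the known cells total 105, leaving 112 − 105 = 7.
In column 2 the known cells total 76, leaving 112 − 76 = 36.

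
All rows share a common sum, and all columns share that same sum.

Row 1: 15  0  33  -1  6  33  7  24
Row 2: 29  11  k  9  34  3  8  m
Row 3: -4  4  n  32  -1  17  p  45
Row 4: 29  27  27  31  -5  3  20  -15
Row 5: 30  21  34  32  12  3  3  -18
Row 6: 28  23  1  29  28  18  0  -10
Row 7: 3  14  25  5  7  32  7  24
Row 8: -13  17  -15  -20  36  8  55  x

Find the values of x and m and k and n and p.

Rows 1 and 4 both sum to 117, so that's the common total.
Row 8: -13 + 17 − 15 − 20 + 36 + 8 + 55 = 68, so its missing entry is 117 − 68 = 49.
Column 8: 24 + 45 − 15 − 18 − 10 + 24 + 49 = 99, so its missing entry is 117 − 99 = 18.
Row 2: 29 + 11 + 9 + 34 + 3 + 8 + 18 = 112, so its missing entry is 117 − 112 = 5.
Column 7: 7 + 8 + 20 + 3 + 0 + 7 + 55 = 100, so its missing entry is 117 − 100 = 17.
Row 3: -4 + 4 + 32 − 1 + 17 + 17 + 45 = 110, so its missing entry is 117 − 110 = 7.

x = 49, m = 18, k = 5, n = 7, p = 17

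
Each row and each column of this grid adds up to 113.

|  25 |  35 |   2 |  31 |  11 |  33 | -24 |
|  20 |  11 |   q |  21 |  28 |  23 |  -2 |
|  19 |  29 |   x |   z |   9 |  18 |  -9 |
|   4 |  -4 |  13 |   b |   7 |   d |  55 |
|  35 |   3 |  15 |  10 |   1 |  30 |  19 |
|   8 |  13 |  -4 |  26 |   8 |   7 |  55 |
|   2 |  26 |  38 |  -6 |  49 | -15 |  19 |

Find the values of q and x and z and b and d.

The known cells in row 2 total 101, leaving 113 − 101 = 12 for the blank.
The known cells in column 3 total 76, leaving 113 − 76 = 37 for the blank.
The known cells in row 3 total 103, leaving 113 − 103 = 10 for the blank.
The known cells in column 4 total 92, leaving 113 − 92 = 21 for the blank.
The known cells in row 4 total 96, leaving 113 − 96 = 17 for the blank.

q = 12, x = 37, z = 10, b = 21, d = 17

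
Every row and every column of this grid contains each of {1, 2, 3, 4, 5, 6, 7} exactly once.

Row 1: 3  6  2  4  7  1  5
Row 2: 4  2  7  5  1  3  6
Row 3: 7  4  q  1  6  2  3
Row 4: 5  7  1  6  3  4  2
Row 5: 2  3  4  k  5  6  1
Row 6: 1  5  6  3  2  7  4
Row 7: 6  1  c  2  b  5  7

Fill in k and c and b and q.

Cell (3,3): row 3 already has {1, 2, 3, 4, 6, 7} → 5.
At (row 7, col 3): column 3 already has {1, 2, 4, 5, 6, 7}, so the value is 3.
At (row 7, col 5): row 7 already has {1, 2, 3, 5, 6, 7}, so the value is 4.
At (row 5, col 4): row 5 already has {1, 2, 3, 4, 5, 6}, so the value is 7.

k = 7, c = 3, b = 4, q = 5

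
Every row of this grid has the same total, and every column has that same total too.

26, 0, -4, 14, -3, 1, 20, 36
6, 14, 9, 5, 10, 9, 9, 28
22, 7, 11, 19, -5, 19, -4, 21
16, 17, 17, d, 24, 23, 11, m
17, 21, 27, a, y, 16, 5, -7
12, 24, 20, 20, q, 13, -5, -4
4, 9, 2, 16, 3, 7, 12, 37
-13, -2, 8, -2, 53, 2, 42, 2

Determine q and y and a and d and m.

q = 10, y = -2, a = 13, d = 5, m = -23

Rows 1 and 2 both sum to 90, so that's the common total.
The known cells in column 8 total 113, leaving 90 − 113 = -23 for the blank.
The known cells in row 6 total 80, leaving 90 − 80 = 10 for the blank.
The known cells in column 5 total 92, leaving 90 − 92 = -2 for the blank.
The known cells in row 5 total 77, leaving 90 − 77 = 13 for the blank.
The known cells in row 4 total 85, leaving 90 − 85 = 5 for the blank.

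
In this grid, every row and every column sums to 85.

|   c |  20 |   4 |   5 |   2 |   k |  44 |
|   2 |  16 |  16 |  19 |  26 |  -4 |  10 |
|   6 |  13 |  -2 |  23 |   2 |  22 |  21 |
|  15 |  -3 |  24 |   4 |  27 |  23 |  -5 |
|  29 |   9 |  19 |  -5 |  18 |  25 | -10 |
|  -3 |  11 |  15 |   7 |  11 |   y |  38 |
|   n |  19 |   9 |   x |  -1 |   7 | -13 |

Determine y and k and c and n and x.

The known cells in row 6 total 79, leaving 85 − 79 = 6 for the blank.
The known cells in column 6 total 79, leaving 85 − 79 = 6 for the blank.
The known cells in row 1 total 81, leaving 85 − 81 = 4 for the blank.
The known cells in column 1 total 53, leaving 85 − 53 = 32 for the blank.
The known cells in row 7 total 53, leaving 85 − 53 = 32 for the blank.

y = 6, k = 6, c = 4, n = 32, x = 32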